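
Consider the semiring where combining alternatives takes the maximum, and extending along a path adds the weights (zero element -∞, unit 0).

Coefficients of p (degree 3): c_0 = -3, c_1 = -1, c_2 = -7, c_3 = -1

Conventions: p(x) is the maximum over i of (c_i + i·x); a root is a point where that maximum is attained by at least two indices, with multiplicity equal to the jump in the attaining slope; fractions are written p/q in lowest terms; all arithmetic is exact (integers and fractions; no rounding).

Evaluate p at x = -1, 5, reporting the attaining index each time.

p(-1) = max(-3+0·(-1)=-3, -1+1·(-1)=-2, -7+2·(-1)=-9, -1+3·(-1)=-4) = -2 (attained by i=1)
p(5) = max(-3+0·5=-3, -1+1·5=4, -7+2·5=3, -1+3·5=14) = 14 (attained by i=3)
Answer: p(-1) = -2; p(5) = 14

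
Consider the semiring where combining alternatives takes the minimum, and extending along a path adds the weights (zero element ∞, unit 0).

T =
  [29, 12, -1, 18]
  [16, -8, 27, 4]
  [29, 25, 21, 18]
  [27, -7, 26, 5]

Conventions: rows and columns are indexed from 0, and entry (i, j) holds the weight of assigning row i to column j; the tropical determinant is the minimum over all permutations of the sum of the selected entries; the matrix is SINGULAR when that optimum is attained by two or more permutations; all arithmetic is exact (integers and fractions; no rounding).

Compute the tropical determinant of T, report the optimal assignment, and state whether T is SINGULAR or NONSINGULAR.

σ = (0, 1, 2, 3): 29 + (-8) + 21 + 5 = 47
σ = (0, 1, 3, 2): 29 + (-8) + 18 + 26 = 65
σ = (0, 2, 1, 3): 29 + 27 + 25 + 5 = 86
σ = (0, 2, 3, 1): 29 + 27 + 18 + (-7) = 67
σ = (0, 3, 1, 2): 29 + 4 + 25 + 26 = 84
σ = (0, 3, 2, 1): 29 + 4 + 21 + (-7) = 47
σ = (1, 0, 2, 3): 12 + 16 + 21 + 5 = 54
σ = (1, 0, 3, 2): 12 + 16 + 18 + 26 = 72
σ = (1, 2, 0, 3): 12 + 27 + 29 + 5 = 73
σ = (1, 2, 3, 0): 12 + 27 + 18 + 27 = 84
σ = (1, 3, 0, 2): 12 + 4 + 29 + 26 = 71
σ = (1, 3, 2, 0): 12 + 4 + 21 + 27 = 64
σ = (2, 0, 1, 3): (-1) + 16 + 25 + 5 = 45
σ = (2, 0, 3, 1): (-1) + 16 + 18 + (-7) = 26
σ = (2, 1, 0, 3): (-1) + (-8) + 29 + 5 = 25
σ = (2, 1, 3, 0): (-1) + (-8) + 18 + 27 = 36
σ = (2, 3, 0, 1): (-1) + 4 + 29 + (-7) = 25
σ = (2, 3, 1, 0): (-1) + 4 + 25 + 27 = 55
σ = (3, 0, 1, 2): 18 + 16 + 25 + 26 = 85
σ = (3, 0, 2, 1): 18 + 16 + 21 + (-7) = 48
σ = (3, 1, 0, 2): 18 + (-8) + 29 + 26 = 65
σ = (3, 1, 2, 0): 18 + (-8) + 21 + 27 = 58
σ = (3, 2, 0, 1): 18 + 27 + 29 + (-7) = 67
σ = (3, 2, 1, 0): 18 + 27 + 25 + 27 = 97
Optimal value attained by: σ = (2, 1, 0, 3).
Answer: det⊕(T) = 25; verdict: SINGULAR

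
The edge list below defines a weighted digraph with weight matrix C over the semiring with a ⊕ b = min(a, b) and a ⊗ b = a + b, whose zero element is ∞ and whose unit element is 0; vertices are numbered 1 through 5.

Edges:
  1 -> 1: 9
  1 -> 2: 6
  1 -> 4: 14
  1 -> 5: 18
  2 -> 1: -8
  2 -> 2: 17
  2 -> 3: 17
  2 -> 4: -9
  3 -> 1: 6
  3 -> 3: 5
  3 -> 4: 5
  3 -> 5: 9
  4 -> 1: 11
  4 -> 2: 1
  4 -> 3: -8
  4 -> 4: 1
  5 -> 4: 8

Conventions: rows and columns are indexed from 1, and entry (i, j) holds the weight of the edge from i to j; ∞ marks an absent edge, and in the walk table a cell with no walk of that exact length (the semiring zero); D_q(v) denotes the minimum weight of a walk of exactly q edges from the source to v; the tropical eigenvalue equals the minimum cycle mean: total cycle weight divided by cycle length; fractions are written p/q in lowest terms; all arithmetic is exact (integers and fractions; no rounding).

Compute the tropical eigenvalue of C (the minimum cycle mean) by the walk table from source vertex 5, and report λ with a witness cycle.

q=0: [∞, ∞, ∞, ∞, 0]
q=1: [∞, ∞, ∞, 8, ∞]
q=2: [19, 9, 0, 9, ∞]
q=3: [1, 10, 1, 0, 9]
q=4: [2, 1, -8, 1, 10]
q=5: [-7, 2, -7, -8, 1]
Optimal cycle mean attained by: cycle 2->4->2, total (-9) + 1, length 2.
Answer: λ = -4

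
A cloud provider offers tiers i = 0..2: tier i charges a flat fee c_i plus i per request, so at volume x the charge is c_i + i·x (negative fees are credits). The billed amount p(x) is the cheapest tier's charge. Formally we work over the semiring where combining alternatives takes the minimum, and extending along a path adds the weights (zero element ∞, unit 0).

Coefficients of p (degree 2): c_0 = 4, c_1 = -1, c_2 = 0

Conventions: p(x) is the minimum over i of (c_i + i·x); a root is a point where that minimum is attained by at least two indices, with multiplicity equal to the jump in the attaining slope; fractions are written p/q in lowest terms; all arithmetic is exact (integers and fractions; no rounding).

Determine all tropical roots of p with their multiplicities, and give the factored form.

hull edge (i=0, c=4) to (i=1, c=-1): slope -5, span 1
hull edge (i=1, c=-1) to (i=2, c=0): slope 1, span 1
Factored form: p(x) = 0 ⊗ (x ⊕ (-1)) ⊗ (x ⊕ 5)
Answer: roots = -1 (mult 1), 5 (mult 1)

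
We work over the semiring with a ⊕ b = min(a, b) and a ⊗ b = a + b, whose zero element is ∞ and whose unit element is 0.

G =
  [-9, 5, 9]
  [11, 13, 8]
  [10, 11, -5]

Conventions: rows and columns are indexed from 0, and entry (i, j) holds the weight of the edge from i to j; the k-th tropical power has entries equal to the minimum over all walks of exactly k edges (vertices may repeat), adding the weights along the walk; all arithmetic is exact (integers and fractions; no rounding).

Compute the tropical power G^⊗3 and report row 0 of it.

G^⊗2:
  [-18, -4, 0]
  [2, 16, 3]
  [1, 6, -10]
G^⊗3:
  [-27, -13, -9]
  [-7, 7, -2]
  [-8, 1, -15]
Answer: row 0 of G^⊗3 = [-27, -13, -9]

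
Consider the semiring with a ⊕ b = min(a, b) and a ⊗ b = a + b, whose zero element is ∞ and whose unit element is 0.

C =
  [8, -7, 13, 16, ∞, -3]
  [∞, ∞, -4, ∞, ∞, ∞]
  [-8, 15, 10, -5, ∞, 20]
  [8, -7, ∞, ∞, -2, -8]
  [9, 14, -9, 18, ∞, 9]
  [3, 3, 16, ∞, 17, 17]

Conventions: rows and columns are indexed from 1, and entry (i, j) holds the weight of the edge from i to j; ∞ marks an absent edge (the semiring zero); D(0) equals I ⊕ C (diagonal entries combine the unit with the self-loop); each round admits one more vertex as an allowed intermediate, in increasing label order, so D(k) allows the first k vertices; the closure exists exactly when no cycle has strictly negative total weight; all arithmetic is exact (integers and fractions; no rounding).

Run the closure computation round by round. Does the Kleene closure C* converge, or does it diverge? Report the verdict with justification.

D(0):
  [0, -7, 13, 16, ∞, -3]
  [∞, 0, -4, ∞, ∞, ∞]
  [-8, 15, 0, -5, ∞, 20]
  [8, -7, ∞, 0, -2, -8]
  [9, 14, -9, 18, 0, 9]
  [3, 3, 16, ∞, 17, 0]
D(1):
  [0, -7, 13, 16, ∞, -3]
  [∞, 0, -4, ∞, ∞, ∞]
  [-8, -15, 0, -5, ∞, -11]
  [8, -7, 21, 0, -2, -8]
  [9, 2, -9, 18, 0, 6]
  [3, -4, 16, 19, 17, 0]
Detection: at round 2, diagonal entry (3, 3) turns strictly negative.
Key observation: the cycle 3->1->2->3 has total weight (-8) + (-7) + (-4), which is strictly negative.
Answer: DIVERGES — negative cycle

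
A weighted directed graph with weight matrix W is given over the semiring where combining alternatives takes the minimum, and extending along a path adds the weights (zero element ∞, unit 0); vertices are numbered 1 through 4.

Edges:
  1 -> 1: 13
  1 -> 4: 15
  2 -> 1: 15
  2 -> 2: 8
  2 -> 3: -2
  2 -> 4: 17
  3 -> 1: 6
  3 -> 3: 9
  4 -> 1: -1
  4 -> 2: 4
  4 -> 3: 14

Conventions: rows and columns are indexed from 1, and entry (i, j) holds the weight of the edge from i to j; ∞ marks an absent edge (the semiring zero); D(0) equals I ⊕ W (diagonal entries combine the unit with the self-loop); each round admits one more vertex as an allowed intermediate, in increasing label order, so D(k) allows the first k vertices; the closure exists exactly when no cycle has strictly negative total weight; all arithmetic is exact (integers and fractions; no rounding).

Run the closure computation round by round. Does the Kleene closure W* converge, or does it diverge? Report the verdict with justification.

D(0):
  [0, ∞, ∞, 15]
  [15, 0, -2, 17]
  [6, ∞, 0, ∞]
  [-1, 4, 14, 0]
D(1):
  [0, ∞, ∞, 15]
  [15, 0, -2, 17]
  [6, ∞, 0, 21]
  [-1, 4, 14, 0]
D(2):
  [0, ∞, ∞, 15]
  [15, 0, -2, 17]
  [6, ∞, 0, 21]
  [-1, 4, 2, 0]
D(3):
  [0, ∞, ∞, 15]
  [4, 0, -2, 17]
  [6, ∞, 0, 21]
  [-1, 4, 2, 0]
D(4):
  [0, 19, 17, 15]
  [4, 0, -2, 17]
  [6, 25, 0, 21]
  [-1, 4, 2, 0]
Key observation: every diagonal entry stays at the unit through all rounds, so no improving cycle exists.
Answer: CONVERGES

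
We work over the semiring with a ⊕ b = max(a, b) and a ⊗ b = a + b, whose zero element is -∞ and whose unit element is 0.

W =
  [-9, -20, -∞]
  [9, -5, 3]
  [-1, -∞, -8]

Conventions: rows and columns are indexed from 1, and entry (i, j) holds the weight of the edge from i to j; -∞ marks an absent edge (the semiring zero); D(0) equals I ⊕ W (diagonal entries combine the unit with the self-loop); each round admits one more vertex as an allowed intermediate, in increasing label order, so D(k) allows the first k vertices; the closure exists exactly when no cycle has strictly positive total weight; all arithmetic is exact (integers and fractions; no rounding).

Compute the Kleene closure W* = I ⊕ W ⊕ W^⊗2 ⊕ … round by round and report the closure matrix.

D(0):
  [0, -20, -∞]
  [9, 0, 3]
  [-1, -∞, 0]
D(1):
  [0, -20, -∞]
  [9, 0, 3]
  [-1, -21, 0]
D(2):
  [0, -20, -17]
  [9, 0, 3]
  [-1, -21, 0]
D(3):
  [0, -20, -17]
  [9, 0, 3]
  [-1, -21, 0]
Answer: W* = [[0, -20, -17], [9, 0, 3], [-1, -21, 0]]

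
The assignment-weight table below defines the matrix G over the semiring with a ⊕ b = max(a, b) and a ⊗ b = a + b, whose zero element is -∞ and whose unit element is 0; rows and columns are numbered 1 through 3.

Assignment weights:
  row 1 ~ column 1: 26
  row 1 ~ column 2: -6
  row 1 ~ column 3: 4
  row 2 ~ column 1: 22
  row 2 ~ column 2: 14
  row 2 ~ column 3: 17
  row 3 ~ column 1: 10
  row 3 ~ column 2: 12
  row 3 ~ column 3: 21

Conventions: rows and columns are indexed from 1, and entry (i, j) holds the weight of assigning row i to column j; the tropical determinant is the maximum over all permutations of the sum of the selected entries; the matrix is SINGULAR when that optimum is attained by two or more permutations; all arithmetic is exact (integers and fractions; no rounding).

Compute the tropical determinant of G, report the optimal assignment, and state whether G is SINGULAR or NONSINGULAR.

σ = (1, 2, 3): 26 + 14 + 21 = 61
σ = (1, 3, 2): 26 + 17 + 12 = 55
σ = (2, 1, 3): (-6) + 22 + 21 = 37
σ = (2, 3, 1): (-6) + 17 + 10 = 21
σ = (3, 1, 2): 4 + 22 + 12 = 38
σ = (3, 2, 1): 4 + 14 + 10 = 28
Optimal value attained by: σ = (1, 2, 3).
Answer: det⊕(G) = 61; verdict: NONSINGULAR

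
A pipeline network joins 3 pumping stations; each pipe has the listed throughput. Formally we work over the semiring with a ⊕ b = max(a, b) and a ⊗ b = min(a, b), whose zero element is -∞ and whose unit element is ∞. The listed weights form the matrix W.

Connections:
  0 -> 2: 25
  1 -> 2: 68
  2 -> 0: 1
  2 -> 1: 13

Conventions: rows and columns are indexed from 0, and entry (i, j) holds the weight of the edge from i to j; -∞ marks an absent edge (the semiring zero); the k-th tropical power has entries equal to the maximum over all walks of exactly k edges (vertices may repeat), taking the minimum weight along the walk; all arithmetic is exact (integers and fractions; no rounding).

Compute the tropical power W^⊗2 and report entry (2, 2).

W^⊗2:
  [1, 13, -∞]
  [1, 13, -∞]
  [-∞, -∞, 13]
Key observation: the optimum is the walk 2->1->2, with weight 13 min 68 = 13.
Optimal value attained by: walk 2->1->2.
Answer: (W^⊗2)[2][2] = 13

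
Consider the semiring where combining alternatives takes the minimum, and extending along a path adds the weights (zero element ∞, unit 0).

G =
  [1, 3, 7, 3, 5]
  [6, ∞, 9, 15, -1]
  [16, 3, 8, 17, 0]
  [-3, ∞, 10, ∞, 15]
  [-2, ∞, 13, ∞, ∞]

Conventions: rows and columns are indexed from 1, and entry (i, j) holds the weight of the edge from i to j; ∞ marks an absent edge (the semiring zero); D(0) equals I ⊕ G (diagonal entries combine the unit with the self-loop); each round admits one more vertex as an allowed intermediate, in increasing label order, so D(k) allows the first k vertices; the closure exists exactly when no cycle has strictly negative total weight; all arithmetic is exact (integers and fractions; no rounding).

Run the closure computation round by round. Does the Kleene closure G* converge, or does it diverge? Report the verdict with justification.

D(0):
  [0, 3, 7, 3, 5]
  [6, 0, 9, 15, -1]
  [16, 3, 0, 17, 0]
  [-3, ∞, 10, 0, 15]
  [-2, ∞, 13, ∞, 0]
D(1):
  [0, 3, 7, 3, 5]
  [6, 0, 9, 9, -1]
  [16, 3, 0, 17, 0]
  [-3, 0, 4, 0, 2]
  [-2, 1, 5, 1, 0]
D(2):
  [0, 3, 7, 3, 2]
  [6, 0, 9, 9, -1]
  [9, 3, 0, 12, 0]
  [-3, 0, 4, 0, -1]
  [-2, 1, 5, 1, 0]
D(3):
  [0, 3, 7, 3, 2]
  [6, 0, 9, 9, -1]
  [9, 3, 0, 12, 0]
  [-3, 0, 4, 0, -1]
  [-2, 1, 5, 1, 0]
D(4):
  [0, 3, 7, 3, 2]
  [6, 0, 9, 9, -1]
  [9, 3, 0, 12, 0]
  [-3, 0, 4, 0, -1]
  [-2, 1, 5, 1, 0]
D(5):
  [0, 3, 7, 3, 2]
  [-3, 0, 4, 0, -1]
  [-2, 1, 0, 1, 0]
  [-3, 0, 4, 0, -1]
  [-2, 1, 5, 1, 0]
Key observation: every diagonal entry stays at the unit through all rounds, so no improving cycle exists.
Answer: CONVERGES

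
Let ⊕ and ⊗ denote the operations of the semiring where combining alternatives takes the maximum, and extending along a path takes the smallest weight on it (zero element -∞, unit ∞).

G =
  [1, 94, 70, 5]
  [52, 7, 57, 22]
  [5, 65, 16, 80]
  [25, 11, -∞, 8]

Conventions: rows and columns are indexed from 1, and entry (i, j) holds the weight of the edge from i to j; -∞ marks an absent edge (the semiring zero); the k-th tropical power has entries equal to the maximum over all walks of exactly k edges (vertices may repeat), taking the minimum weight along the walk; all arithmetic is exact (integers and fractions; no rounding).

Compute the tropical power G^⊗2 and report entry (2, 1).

G^⊗2:
  [52, 65, 57, 70]
  [22, 57, 52, 57]
  [52, 16, 57, 22]
  [11, 25, 25, 11]
Key observation: the optimum is the walk 2->4->1, with weight 22 min 25 = 22.
Optimal value attained by: walk 2->4->1.
Answer: (G^⊗2)[2][1] = 22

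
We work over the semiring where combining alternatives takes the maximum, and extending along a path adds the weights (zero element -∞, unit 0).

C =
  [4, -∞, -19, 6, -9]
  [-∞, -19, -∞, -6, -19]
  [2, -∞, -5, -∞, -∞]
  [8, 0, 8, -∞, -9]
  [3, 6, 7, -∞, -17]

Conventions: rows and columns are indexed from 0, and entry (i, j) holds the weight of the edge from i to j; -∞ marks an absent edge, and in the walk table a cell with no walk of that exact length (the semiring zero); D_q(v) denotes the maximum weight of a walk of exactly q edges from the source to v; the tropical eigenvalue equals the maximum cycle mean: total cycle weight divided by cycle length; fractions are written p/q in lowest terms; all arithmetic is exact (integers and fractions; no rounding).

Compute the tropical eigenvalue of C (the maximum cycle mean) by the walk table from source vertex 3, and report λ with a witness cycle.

q=0: [-∞, -∞, -∞, 0, -∞]
q=1: [8, 0, 8, -∞, -9]
q=2: [12, -3, 3, 14, -1]
q=3: [22, 14, 22, 18, 5]
q=4: [26, 18, 26, 28, 13]
q=5: [36, 28, 36, 32, 19]
Optimal cycle mean attained by: cycle 0->3->0, total 6 + 8, length 2.
Answer: λ = 7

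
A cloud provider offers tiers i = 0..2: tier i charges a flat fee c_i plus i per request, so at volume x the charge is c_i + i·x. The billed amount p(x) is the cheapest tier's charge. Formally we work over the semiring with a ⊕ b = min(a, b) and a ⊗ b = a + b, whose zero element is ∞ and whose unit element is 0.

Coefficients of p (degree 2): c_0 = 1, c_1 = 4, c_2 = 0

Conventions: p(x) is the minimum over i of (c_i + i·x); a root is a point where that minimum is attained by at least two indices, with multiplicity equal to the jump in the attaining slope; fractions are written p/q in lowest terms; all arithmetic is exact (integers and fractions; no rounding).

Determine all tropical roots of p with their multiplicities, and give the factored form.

hull edge (i=0, c=1) to (i=2, c=0): slope -1/2, span 2
Factored form: p(x) = 0 ⊗ (x ⊕ 1/2) ⊗ (x ⊕ 1/2)
Answer: roots = 1/2 (mult 2)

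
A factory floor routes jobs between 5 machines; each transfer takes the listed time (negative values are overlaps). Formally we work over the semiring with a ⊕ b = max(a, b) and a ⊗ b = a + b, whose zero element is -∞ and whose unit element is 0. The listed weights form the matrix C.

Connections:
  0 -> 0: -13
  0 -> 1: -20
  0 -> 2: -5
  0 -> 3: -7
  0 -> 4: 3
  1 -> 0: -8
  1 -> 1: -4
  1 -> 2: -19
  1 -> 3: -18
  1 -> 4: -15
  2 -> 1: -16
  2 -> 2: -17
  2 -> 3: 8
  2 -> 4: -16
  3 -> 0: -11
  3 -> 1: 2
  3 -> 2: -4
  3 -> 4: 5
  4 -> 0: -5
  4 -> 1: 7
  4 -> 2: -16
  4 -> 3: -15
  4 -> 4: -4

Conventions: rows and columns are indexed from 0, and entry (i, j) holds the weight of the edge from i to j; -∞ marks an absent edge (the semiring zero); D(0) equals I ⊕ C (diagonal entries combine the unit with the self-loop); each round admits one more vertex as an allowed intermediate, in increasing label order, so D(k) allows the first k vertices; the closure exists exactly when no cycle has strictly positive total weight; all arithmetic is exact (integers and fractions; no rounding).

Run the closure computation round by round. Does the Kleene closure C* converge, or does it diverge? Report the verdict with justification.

D(0):
  [0, -20, -5, -7, 3]
  [-8, 0, -19, -18, -15]
  [-∞, -16, 0, 8, -16]
  [-11, 2, -4, 0, 5]
  [-5, 7, -16, -15, 0]
D(1):
  [0, -20, -5, -7, 3]
  [-8, 0, -13, -15, -5]
  [-∞, -16, 0, 8, -16]
  [-11, 2, -4, 0, 5]
  [-5, 7, -10, -12, 0]
Detection: at round 2, diagonal entry (4, 4) turns strictly positive.
Key observation: the cycle 4->1->0->4 has total weight 7 + (-8) + 3, which is strictly positive.
Answer: DIVERGES — positive cycle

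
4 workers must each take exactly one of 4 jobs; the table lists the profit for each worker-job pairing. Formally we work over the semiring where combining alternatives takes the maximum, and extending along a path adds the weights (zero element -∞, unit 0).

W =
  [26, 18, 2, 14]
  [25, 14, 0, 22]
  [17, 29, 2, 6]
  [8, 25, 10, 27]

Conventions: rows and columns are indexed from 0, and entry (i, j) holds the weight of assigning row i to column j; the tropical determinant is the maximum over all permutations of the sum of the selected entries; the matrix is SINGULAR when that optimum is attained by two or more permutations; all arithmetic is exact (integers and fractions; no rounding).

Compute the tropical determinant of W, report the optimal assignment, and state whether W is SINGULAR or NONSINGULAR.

σ = (0, 1, 2, 3): 26 + 14 + 2 + 27 = 69
σ = (0, 1, 3, 2): 26 + 14 + 6 + 10 = 56
σ = (0, 2, 1, 3): 26 + 0 + 29 + 27 = 82
σ = (0, 2, 3, 1): 26 + 0 + 6 + 25 = 57
σ = (0, 3, 1, 2): 26 + 22 + 29 + 10 = 87
σ = (0, 3, 2, 1): 26 + 22 + 2 + 25 = 75
σ = (1, 0, 2, 3): 18 + 25 + 2 + 27 = 72
σ = (1, 0, 3, 2): 18 + 25 + 6 + 10 = 59
σ = (1, 2, 0, 3): 18 + 0 + 17 + 27 = 62
σ = (1, 2, 3, 0): 18 + 0 + 6 + 8 = 32
σ = (1, 3, 0, 2): 18 + 22 + 17 + 10 = 67
σ = (1, 3, 2, 0): 18 + 22 + 2 + 8 = 50
σ = (2, 0, 1, 3): 2 + 25 + 29 + 27 = 83
σ = (2, 0, 3, 1): 2 + 25 + 6 + 25 = 58
σ = (2, 1, 0, 3): 2 + 14 + 17 + 27 = 60
σ = (2, 1, 3, 0): 2 + 14 + 6 + 8 = 30
σ = (2, 3, 0, 1): 2 + 22 + 17 + 25 = 66
σ = (2, 3, 1, 0): 2 + 22 + 29 + 8 = 61
σ = (3, 0, 1, 2): 14 + 25 + 29 + 10 = 78
σ = (3, 0, 2, 1): 14 + 25 + 2 + 25 = 66
σ = (3, 1, 0, 2): 14 + 14 + 17 + 10 = 55
σ = (3, 1, 2, 0): 14 + 14 + 2 + 8 = 38
σ = (3, 2, 0, 1): 14 + 0 + 17 + 25 = 56
σ = (3, 2, 1, 0): 14 + 0 + 29 + 8 = 51
Optimal value attained by: σ = (0, 3, 1, 2).
Answer: det⊕(W) = 87; verdict: NONSINGULAR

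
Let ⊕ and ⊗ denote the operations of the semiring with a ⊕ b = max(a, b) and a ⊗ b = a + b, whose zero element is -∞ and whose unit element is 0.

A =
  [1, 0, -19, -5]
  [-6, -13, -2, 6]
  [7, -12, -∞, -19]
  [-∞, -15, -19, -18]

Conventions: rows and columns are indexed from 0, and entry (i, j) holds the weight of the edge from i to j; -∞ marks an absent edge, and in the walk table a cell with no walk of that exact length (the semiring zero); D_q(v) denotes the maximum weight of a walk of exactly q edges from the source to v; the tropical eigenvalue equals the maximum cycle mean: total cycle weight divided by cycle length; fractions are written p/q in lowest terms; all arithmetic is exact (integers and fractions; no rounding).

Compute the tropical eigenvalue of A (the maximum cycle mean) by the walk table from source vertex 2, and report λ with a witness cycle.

q=0: [-∞, -∞, 0, -∞]
q=1: [7, -12, -∞, -19]
q=2: [8, 7, -12, 2]
q=3: [9, 8, 5, 13]
q=4: [12, 9, 6, 14]
Optimal cycle mean attained by: cycle 0->1->2->0, total 0 + (-2) + 7, length 3.
Answer: λ = 5/3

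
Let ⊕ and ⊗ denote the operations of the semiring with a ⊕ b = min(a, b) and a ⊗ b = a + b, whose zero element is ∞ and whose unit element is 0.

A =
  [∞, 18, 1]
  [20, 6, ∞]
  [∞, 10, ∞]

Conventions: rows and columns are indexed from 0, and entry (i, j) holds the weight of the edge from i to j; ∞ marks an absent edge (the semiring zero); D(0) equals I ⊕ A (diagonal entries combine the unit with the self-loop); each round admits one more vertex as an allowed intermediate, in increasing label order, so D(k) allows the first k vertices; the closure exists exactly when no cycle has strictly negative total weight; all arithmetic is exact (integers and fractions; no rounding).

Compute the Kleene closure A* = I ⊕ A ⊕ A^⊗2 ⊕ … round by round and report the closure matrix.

D(0):
  [0, 18, 1]
  [20, 0, ∞]
  [∞, 10, 0]
D(1):
  [0, 18, 1]
  [20, 0, 21]
  [∞, 10, 0]
D(2):
  [0, 18, 1]
  [20, 0, 21]
  [30, 10, 0]
D(3):
  [0, 11, 1]
  [20, 0, 21]
  [30, 10, 0]
Answer: A* = [[0, 11, 1], [20, 0, 21], [30, 10, 0]]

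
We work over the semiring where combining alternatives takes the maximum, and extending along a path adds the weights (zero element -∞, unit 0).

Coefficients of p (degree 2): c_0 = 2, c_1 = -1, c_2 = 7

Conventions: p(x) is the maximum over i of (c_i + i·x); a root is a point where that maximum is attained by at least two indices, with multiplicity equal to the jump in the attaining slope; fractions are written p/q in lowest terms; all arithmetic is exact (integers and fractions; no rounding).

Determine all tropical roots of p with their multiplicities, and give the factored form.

hull edge (i=0, c=2) to (i=2, c=7): slope 5/2, span 2
Factored form: p(x) = 7 ⊗ (x ⊕ (-5/2)) ⊗ (x ⊕ (-5/2))
Answer: roots = -5/2 (mult 2)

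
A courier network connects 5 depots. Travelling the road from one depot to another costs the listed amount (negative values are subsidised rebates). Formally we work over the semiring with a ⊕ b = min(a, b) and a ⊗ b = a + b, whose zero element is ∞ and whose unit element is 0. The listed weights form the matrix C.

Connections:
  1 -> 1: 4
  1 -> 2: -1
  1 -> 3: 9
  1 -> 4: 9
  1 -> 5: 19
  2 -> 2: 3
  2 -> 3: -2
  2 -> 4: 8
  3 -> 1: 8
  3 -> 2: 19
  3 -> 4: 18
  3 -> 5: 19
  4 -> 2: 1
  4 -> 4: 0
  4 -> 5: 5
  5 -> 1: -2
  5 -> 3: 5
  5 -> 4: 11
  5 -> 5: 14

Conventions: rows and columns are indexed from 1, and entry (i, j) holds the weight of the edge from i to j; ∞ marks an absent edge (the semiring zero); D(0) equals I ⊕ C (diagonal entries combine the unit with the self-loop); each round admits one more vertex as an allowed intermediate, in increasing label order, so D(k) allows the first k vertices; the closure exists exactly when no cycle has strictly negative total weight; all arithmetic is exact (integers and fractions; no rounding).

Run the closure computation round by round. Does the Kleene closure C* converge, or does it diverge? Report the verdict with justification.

D(0):
  [0, -1, 9, 9, 19]
  [∞, 0, -2, 8, ∞]
  [8, 19, 0, 18, 19]
  [∞, 1, ∞, 0, 5]
  [-2, ∞, 5, 11, 0]
D(1):
  [0, -1, 9, 9, 19]
  [∞, 0, -2, 8, ∞]
  [8, 7, 0, 17, 19]
  [∞, 1, ∞, 0, 5]
  [-2, -3, 5, 7, 0]
D(2):
  [0, -1, -3, 7, 19]
  [∞, 0, -2, 8, ∞]
  [8, 7, 0, 15, 19]
  [∞, 1, -1, 0, 5]
  [-2, -3, -5, 5, 0]
D(3):
  [0, -1, -3, 7, 16]
  [6, 0, -2, 8, 17]
  [8, 7, 0, 15, 19]
  [7, 1, -1, 0, 5]
  [-2, -3, -5, 5, 0]
D(4):
  [0, -1, -3, 7, 12]
  [6, 0, -2, 8, 13]
  [8, 7, 0, 15, 19]
  [7, 1, -1, 0, 5]
  [-2, -3, -5, 5, 0]
D(5):
  [0, -1, -3, 7, 12]
  [6, 0, -2, 8, 13]
  [8, 7, 0, 15, 19]
  [3, 1, -1, 0, 5]
  [-2, -3, -5, 5, 0]
Key observation: every diagonal entry stays at the unit through all rounds, so no improving cycle exists.
Answer: CONVERGES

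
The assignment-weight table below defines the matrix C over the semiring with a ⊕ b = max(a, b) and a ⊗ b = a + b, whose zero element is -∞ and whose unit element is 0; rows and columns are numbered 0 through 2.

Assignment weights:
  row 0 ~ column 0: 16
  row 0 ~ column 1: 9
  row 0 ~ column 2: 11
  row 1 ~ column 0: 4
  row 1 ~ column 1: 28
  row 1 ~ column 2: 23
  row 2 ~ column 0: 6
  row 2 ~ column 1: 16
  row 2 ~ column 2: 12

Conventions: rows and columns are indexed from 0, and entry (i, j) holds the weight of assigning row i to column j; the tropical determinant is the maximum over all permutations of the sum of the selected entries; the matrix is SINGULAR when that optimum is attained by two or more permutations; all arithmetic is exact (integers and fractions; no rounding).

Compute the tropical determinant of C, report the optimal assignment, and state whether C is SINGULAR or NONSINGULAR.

σ = (0, 1, 2): 16 + 28 + 12 = 56
σ = (0, 2, 1): 16 + 23 + 16 = 55
σ = (1, 0, 2): 9 + 4 + 12 = 25
σ = (1, 2, 0): 9 + 23 + 6 = 38
σ = (2, 0, 1): 11 + 4 + 16 = 31
σ = (2, 1, 0): 11 + 28 + 6 = 45
Optimal value attained by: σ = (0, 1, 2).
Answer: det⊕(C) = 56; verdict: NONSINGULAR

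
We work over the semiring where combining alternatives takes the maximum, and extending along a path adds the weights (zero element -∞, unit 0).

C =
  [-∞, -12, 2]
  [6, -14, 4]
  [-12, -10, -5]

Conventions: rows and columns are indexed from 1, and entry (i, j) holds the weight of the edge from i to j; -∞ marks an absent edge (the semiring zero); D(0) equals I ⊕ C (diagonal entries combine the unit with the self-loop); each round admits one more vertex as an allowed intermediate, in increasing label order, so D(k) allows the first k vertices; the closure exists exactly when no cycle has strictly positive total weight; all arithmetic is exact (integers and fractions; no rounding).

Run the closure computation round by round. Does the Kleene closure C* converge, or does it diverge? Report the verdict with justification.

D(0):
  [0, -12, 2]
  [6, 0, 4]
  [-12, -10, 0]
D(1):
  [0, -12, 2]
  [6, 0, 8]
  [-12, -10, 0]
D(2):
  [0, -12, 2]
  [6, 0, 8]
  [-4, -10, 0]
D(3):
  [0, -8, 2]
  [6, 0, 8]
  [-4, -10, 0]
Key observation: every diagonal entry stays at the unit through all rounds, so no improving cycle exists.
Answer: CONVERGES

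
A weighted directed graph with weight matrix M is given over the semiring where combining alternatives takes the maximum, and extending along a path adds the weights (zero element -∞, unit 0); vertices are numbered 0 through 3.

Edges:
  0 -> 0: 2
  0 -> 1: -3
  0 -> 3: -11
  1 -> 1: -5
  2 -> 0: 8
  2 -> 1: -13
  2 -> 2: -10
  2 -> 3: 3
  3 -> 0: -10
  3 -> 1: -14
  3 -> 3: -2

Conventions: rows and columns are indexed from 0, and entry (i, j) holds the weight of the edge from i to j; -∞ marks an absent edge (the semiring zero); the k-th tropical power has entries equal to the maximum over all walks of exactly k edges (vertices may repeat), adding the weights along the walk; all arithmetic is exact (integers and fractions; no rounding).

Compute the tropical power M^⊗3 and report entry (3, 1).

M^⊗2:
  [4, -1, -∞, -9]
  [-∞, -10, -∞, -∞]
  [10, 5, -20, 1]
  [-8, -13, -∞, -4]
M^⊗3:
  [6, 1, -∞, -7]
  [-∞, -15, -∞, -∞]
  [12, 7, -30, -1]
  [-6, -11, -∞, -6]
Key observation: the optimum is the walk 3->0->0->1, with weight (-10) + 2 + (-3) = -11.
Optimal value attained by: walk 3->0->0->1.
Answer: (M^⊗3)[3][1] = -11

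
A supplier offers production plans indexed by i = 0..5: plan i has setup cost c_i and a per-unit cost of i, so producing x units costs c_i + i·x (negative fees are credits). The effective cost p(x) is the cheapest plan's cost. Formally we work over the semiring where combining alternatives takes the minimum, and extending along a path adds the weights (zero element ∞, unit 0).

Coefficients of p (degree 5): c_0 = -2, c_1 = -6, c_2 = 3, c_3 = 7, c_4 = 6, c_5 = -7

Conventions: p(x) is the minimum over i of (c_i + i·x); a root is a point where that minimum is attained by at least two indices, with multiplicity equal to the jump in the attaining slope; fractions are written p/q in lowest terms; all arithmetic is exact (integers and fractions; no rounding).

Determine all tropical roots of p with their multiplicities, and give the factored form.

hull edge (i=0, c=-2) to (i=1, c=-6): slope -4, span 1
hull edge (i=1, c=-6) to (i=5, c=-7): slope -1/4, span 4
Factored form: p(x) = -7 ⊗ (x ⊕ 1/4) ⊗ (x ⊕ 1/4) ⊗ (x ⊕ 1/4) ⊗ (x ⊕ 1/4) ⊗ (x ⊕ 4)
Answer: roots = 1/4 (mult 4), 4 (mult 1)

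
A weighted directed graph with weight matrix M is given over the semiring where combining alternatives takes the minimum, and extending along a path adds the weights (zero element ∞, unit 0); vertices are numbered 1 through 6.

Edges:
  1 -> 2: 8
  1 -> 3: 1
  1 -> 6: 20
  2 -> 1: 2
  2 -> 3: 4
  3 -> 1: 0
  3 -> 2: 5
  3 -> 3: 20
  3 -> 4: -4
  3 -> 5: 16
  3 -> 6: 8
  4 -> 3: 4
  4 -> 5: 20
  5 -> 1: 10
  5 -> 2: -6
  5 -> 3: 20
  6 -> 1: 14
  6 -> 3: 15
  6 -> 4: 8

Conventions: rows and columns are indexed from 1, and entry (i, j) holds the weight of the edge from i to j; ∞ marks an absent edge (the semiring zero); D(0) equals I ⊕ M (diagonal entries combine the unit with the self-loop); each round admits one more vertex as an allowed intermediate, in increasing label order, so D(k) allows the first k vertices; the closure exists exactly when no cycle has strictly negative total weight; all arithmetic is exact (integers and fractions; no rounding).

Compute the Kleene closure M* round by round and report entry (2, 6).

D(0):
  [0, 8, 1, ∞, ∞, 20]
  [2, 0, 4, ∞, ∞, ∞]
  [0, 5, 0, -4, 16, 8]
  [∞, ∞, 4, 0, 20, ∞]
  [10, -6, 20, ∞, 0, ∞]
  [14, ∞, 15, 8, ∞, 0]
D(1):
  [0, 8, 1, ∞, ∞, 20]
  [2, 0, 3, ∞, ∞, 22]
  [0, 5, 0, -4, 16, 8]
  [∞, ∞, 4, 0, 20, ∞]
  [10, -6, 11, ∞, 0, 30]
  [14, 22, 15, 8, ∞, 0]
D(2):
  [0, 8, 1, ∞, ∞, 20]
  [2, 0, 3, ∞, ∞, 22]
  [0, 5, 0, -4, 16, 8]
  [∞, ∞, 4, 0, 20, ∞]
  [-4, -6, -3, ∞, 0, 16]
  [14, 22, 15, 8, ∞, 0]
D(3):
  [0, 6, 1, -3, 17, 9]
  [2, 0, 3, -1, 19, 11]
  [0, 5, 0, -4, 16, 8]
  [4, 9, 4, 0, 20, 12]
  [-4, -6, -3, -7, 0, 5]
  [14, 20, 15, 8, 31, 0]
D(4):
  [0, 6, 1, -3, 17, 9]
  [2, 0, 3, -1, 19, 11]
  [0, 5, 0, -4, 16, 8]
  [4, 9, 4, 0, 20, 12]
  [-4, -6, -3, -7, 0, 5]
  [12, 17, 12, 8, 28, 0]
D(5):
  [0, 6, 1, -3, 17, 9]
  [2, 0, 3, -1, 19, 11]
  [0, 5, 0, -4, 16, 8]
  [4, 9, 4, 0, 20, 12]
  [-4, -6, -3, -7, 0, 5]
  [12, 17, 12, 8, 28, 0]
D(6):
  [0, 6, 1, -3, 17, 9]
  [2, 0, 3, -1, 19, 11]
  [0, 5, 0, -4, 16, 8]
  [4, 9, 4, 0, 20, 12]
  [-4, -6, -3, -7, 0, 5]
  [12, 17, 12, 8, 28, 0]
Answer: M*[2][6] = 11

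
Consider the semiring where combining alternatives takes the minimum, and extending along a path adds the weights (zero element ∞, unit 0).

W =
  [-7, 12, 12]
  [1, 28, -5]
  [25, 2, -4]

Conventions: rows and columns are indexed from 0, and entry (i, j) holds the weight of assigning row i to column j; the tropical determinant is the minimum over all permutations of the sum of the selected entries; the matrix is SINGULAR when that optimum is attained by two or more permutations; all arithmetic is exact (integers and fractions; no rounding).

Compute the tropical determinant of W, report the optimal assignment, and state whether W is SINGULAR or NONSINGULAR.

σ = (0, 1, 2): (-7) + 28 + (-4) = 17
σ = (0, 2, 1): (-7) + (-5) + 2 = -10
σ = (1, 0, 2): 12 + 1 + (-4) = 9
σ = (1, 2, 0): 12 + (-5) + 25 = 32
σ = (2, 0, 1): 12 + 1 + 2 = 15
σ = (2, 1, 0): 12 + 28 + 25 = 65
Optimal value attained by: σ = (0, 2, 1).
Answer: det⊕(W) = -10; verdict: NONSINGULAR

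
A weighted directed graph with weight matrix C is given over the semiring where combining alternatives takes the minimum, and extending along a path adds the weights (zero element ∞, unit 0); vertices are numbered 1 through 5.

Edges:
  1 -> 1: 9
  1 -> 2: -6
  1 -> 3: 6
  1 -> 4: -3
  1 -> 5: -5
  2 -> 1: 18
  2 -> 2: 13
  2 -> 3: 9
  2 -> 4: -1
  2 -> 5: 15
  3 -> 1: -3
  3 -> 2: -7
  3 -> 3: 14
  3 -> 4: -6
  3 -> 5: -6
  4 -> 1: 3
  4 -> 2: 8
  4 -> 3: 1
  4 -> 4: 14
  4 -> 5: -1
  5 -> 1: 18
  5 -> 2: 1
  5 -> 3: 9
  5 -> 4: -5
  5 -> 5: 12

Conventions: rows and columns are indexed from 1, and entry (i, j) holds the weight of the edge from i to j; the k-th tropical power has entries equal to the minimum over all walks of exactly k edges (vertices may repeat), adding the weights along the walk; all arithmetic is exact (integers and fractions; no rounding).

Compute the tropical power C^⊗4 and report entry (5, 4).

C^⊗2:
  [0, -4, -2, -10, -4]
  [2, 2, 0, 3, -2]
  [-3, -9, -5, -11, -8]
  [-2, -6, 8, -6, -5]
  [-2, 2, -4, 0, -6]
C^⊗3:
  [-7, -9, -9, -9, -11]
  [-3, -7, 4, -7, -6]
  [-8, -12, -10, -13, -12]
  [-3, -8, -5, -10, -7]
  [-7, -11, 1, -11, -10]
C^⊗4:
  [-12, -16, -8, -16, -15]
  [-4, -9, -6, -11, -8]
  [-13, -17, -12, -17, -16]
  [-8, -12, -9, -12, -11]
  [-8, -13, -10, -15, -12]
Key observation: the optimum is the walk 5->4->3->5->4, with weight (-5) + 1 + (-6) + (-5) = -15.
Optimal value attained by: walk 5->4->3->5->4.
Answer: (C^⊗4)[5][4] = -15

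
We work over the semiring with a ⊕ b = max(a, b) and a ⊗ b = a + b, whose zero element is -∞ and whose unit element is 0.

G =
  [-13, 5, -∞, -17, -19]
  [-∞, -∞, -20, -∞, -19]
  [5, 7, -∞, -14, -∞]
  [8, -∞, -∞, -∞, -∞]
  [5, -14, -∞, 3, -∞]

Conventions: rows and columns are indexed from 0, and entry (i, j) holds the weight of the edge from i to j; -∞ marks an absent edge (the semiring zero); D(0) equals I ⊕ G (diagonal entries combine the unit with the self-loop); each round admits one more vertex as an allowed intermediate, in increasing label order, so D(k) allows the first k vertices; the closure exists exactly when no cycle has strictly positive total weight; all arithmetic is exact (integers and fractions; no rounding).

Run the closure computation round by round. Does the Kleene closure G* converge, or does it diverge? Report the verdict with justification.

D(0):
  [0, 5, -∞, -17, -19]
  [-∞, 0, -20, -∞, -19]
  [5, 7, 0, -14, -∞]
  [8, -∞, -∞, 0, -∞]
  [5, -14, -∞, 3, 0]
D(1):
  [0, 5, -∞, -17, -19]
  [-∞, 0, -20, -∞, -19]
  [5, 10, 0, -12, -14]
  [8, 13, -∞, 0, -11]
  [5, 10, -∞, 3, 0]
D(2):
  [0, 5, -15, -17, -14]
  [-∞, 0, -20, -∞, -19]
  [5, 10, 0, -12, -9]
  [8, 13, -7, 0, -6]
  [5, 10, -10, 3, 0]
D(3):
  [0, 5, -15, -17, -14]
  [-15, 0, -20, -32, -19]
  [5, 10, 0, -12, -9]
  [8, 13, -7, 0, -6]
  [5, 10, -10, 3, 0]
D(4):
  [0, 5, -15, -17, -14]
  [-15, 0, -20, -32, -19]
  [5, 10, 0, -12, -9]
  [8, 13, -7, 0, -6]
  [11, 16, -4, 3, 0]
D(5):
  [0, 5, -15, -11, -14]
  [-8, 0, -20, -16, -19]
  [5, 10, 0, -6, -9]
  [8, 13, -7, 0, -6]
  [11, 16, -4, 3, 0]
Key observation: every diagonal entry stays at the unit through all rounds, so no improving cycle exists.
Answer: CONVERGES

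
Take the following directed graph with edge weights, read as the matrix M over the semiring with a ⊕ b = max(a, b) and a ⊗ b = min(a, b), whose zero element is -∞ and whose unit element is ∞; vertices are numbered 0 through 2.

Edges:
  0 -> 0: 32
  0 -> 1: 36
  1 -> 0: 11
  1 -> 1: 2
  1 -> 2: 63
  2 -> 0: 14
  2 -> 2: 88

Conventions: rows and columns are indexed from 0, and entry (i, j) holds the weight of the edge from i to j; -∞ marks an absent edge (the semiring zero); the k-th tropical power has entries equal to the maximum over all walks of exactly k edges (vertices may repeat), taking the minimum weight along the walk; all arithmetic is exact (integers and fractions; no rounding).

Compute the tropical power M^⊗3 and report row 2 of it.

M^⊗2:
  [32, 32, 36]
  [14, 11, 63]
  [14, 14, 88]
M^⊗3:
  [32, 32, 36]
  [14, 14, 63]
  [14, 14, 88]
Answer: row 2 of M^⊗3 = [14, 14, 88]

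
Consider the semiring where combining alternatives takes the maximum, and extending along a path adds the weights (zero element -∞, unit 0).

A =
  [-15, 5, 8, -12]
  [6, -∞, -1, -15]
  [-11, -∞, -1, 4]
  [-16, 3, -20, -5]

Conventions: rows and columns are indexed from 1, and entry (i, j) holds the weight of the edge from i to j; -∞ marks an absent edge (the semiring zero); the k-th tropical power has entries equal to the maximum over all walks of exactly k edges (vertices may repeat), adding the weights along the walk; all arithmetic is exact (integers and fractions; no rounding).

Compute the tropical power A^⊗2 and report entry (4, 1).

A^⊗2:
  [11, -9, 7, 12]
  [-9, 11, 14, 3]
  [-12, 7, -2, 3]
  [9, -2, 2, -10]
Key observation: the optimum is the walk 4->2->1, with weight 3 + 6 = 9.
Optimal value attained by: walk 4->2->1.
Answer: (A^⊗2)[4][1] = 9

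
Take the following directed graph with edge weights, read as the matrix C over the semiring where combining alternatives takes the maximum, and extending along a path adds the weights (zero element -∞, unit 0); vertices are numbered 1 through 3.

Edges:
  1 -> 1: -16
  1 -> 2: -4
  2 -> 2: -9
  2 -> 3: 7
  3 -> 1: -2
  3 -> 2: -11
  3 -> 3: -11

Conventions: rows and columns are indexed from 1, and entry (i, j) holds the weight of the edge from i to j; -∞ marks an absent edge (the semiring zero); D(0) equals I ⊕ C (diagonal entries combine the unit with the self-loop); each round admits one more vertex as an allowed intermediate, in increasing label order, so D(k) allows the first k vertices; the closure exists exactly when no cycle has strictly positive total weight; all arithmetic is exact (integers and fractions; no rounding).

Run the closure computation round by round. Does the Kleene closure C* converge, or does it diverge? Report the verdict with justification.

D(0):
  [0, -4, -∞]
  [-∞, 0, 7]
  [-2, -11, 0]
D(1):
  [0, -4, -∞]
  [-∞, 0, 7]
  [-2, -6, 0]
Detection: at round 2, diagonal entry (3, 3) turns strictly positive.
Key observation: the cycle 3->1->2->3 has total weight (-2) + (-4) + 7, which is strictly positive.
Answer: DIVERGES — positive cycle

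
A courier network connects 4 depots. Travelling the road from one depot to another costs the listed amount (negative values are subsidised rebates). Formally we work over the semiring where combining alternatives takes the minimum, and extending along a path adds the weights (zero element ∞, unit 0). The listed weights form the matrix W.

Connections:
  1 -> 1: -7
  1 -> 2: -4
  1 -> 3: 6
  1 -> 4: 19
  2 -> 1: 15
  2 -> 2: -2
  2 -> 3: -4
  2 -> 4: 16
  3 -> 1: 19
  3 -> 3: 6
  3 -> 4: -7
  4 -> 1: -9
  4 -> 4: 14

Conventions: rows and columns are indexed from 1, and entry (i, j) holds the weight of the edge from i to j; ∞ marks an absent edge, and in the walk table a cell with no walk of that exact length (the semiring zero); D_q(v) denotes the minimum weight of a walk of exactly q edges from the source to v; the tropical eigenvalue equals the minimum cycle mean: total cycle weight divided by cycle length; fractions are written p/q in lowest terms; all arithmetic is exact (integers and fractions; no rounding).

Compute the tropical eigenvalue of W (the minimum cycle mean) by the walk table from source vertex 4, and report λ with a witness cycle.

q=0: [∞, ∞, ∞, 0]
q=1: [-9, ∞, ∞, 14]
q=2: [-16, -13, -3, 10]
q=3: [-23, -20, -17, -10]
q=4: [-30, -27, -24, -24]
Optimal cycle mean attained by: cycle 1->1, total (-7), length 1.
Answer: λ = -7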